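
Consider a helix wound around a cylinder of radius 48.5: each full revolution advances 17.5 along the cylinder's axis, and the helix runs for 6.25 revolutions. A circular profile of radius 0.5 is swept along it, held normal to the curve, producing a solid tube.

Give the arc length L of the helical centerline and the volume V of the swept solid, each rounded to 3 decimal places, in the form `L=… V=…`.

L=1907.729 V=1498.326

2πR = 2π·48.5 = 304.734487
per-turn = √(304.734487² + 17.5²) = √(92863.1078 + 306.25) = √93169.3578 = 305.236560
L = 6.25 × 305.236560 = 1907.728503
V = π·0.5² × L = 0.785398 × 1907.728503 = 1498.326462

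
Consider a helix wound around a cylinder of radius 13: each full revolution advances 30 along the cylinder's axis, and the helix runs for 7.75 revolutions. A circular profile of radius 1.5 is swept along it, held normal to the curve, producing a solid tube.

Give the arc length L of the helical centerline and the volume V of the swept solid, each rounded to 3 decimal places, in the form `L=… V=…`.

2πR = 2π·13 = 81.681409
per-turn = √(81.681409² + 30²) = √(6671.8526 + 900) = √7571.8526 = 87.016393
L = 7.75 × 87.016393 = 674.377042
V = π·1.5² × L = 7.068583 × 674.377042 = 4766.890415

L=674.377 V=4766.890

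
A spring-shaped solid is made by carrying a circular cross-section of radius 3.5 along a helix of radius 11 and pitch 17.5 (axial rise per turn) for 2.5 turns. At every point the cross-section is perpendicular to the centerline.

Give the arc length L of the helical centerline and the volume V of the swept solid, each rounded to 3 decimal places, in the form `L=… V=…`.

L=178.240 V=6859.492

2πR = 2π·11 = 69.115038
per-turn = √(69.115038² + 17.5²) = √(4776.8885 + 306.25) = √5083.1385 = 71.296133
L = 2.5 × 71.296133 = 178.240332
V = π·3.5² × L = 38.484510 × 178.240332 = 6859.491825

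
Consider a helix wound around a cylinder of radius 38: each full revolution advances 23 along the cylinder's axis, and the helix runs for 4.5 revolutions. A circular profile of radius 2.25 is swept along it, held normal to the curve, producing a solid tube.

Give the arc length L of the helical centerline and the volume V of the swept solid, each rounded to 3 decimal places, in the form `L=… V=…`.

2πR = 2π·38 = 238.761042
per-turn = √(238.761042² + 23²) = √(57006.8350 + 529) = √57535.8350 = 239.866286
L = 4.5 × 239.866286 = 1079.398286
V = π·2.25² × L = 15.904313 × 1079.398286 = 17167.087981

L=1079.398 V=17167.088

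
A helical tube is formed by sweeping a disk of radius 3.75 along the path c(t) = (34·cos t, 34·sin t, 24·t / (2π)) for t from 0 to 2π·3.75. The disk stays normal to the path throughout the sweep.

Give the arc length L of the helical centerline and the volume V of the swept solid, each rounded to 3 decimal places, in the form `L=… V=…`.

2πR = 2π·34 = 213.628300
per-turn = √(213.628300² + 24²) = √(45637.0508 + 576) = √46213.0508 = 214.972209
L = 3.75 × 214.972209 = 806.145785
V = π·3.75² × L = 44.178647 × 806.145785 = 35614.429804

L=806.146 V=35614.430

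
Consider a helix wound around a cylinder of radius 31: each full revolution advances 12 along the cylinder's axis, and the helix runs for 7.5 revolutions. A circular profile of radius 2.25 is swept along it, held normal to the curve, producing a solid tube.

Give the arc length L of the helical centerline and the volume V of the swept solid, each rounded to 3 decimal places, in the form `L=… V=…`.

2πR = 2π·31 = 194.778745
per-turn = √(194.778745² + 12²) = √(37938.7593 + 144) = √38082.7593 = 195.148045
L = 7.5 × 195.148045 = 1463.610335
V = π·2.25² × L = 15.904313 × 1463.610335 = 23277.716592

L=1463.610 V=23277.717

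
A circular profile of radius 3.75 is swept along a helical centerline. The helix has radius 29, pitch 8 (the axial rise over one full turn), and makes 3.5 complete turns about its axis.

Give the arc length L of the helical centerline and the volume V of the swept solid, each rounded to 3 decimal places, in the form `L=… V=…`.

L=638.358 V=28201.778

2πR = 2π·29 = 182.212374
per-turn = √(182.212374² + 8²) = √(33201.3492 + 64) = √33265.3492 = 182.387909
L = 3.5 × 182.387909 = 638.357680
V = π·3.75² × L = 44.178647 × 638.357680 = 28201.778412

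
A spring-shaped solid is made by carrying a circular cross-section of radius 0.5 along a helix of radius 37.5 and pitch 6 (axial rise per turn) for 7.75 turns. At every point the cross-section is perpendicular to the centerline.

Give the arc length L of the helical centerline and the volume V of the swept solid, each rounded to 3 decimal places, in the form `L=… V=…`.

2πR = 2π·37.5 = 235.619449
per-turn = √(235.619449² + 6²) = √(55516.5248 + 36) = √55552.5248 = 235.695831
L = 7.75 × 235.695831 = 1826.642690
V = π·0.5² × L = 0.785398 × 1826.642690 = 1434.641814

L=1826.643 V=1434.642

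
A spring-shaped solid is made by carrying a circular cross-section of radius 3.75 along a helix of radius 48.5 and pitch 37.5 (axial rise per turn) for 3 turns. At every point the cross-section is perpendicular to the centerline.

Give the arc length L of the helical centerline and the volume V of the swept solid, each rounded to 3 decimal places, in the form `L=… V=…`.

L=921.099 V=40692.928

2πR = 2π·48.5 = 304.734487
per-turn = √(304.734487² + 37.5²) = √(92863.1078 + 1406.25) = √94269.3578 = 307.033154
L = 3 × 307.033154 = 921.099463
V = π·3.75² × L = 44.178647 × 921.099463 = 40692.927732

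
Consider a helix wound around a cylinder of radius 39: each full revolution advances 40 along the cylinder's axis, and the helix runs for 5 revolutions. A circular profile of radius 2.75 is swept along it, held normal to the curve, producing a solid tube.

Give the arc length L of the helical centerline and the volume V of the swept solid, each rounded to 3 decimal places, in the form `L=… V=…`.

2πR = 2π·39 = 245.044227
per-turn = √(245.044227² + 40²) = √(60046.6732 + 1600) = √61646.6732 = 248.287481
L = 5 × 248.287481 = 1241.437405
V = π·2.75² × L = 23.758294 × 1241.437405 = 29494.435389

L=1241.437 V=29494.435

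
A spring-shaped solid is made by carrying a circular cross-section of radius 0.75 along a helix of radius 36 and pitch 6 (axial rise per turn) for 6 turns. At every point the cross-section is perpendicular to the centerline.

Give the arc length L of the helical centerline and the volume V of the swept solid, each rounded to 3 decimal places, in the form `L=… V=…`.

2πR = 2π·36 = 226.194671
per-turn = √(226.194671² + 6²) = √(51164.0292 + 36) = √51200.0292 = 226.274235
L = 6 × 226.274235 = 1357.645407
V = π·0.75² × L = 1.767146 × 1357.645407 = 2399.157471

L=1357.645 V=2399.157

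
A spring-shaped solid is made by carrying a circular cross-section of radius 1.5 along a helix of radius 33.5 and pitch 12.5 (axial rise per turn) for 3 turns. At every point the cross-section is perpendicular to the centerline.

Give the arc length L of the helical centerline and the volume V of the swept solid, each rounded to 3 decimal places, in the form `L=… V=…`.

2πR = 2π·33.5 = 210.486708
per-turn = √(210.486708² + 12.5²) = √(44304.6542 + 156.25) = √44460.9042 = 210.857545
L = 3 × 210.857545 = 632.572634
V = π·1.5² × L = 7.068583 × 632.572634 = 4471.392465

L=632.573 V=4471.392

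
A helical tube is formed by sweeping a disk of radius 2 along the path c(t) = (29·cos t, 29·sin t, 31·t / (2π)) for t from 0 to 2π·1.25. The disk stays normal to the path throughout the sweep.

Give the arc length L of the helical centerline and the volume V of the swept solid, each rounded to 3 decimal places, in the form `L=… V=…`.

L=231.038 V=2903.312

2πR = 2π·29 = 182.212374
per-turn = √(182.212374² + 31²) = √(33201.3492 + 961) = √34162.3492 = 184.830596
L = 1.25 × 184.830596 = 231.038245
V = π·2² × L = 12.566371 × 231.038245 = 2903.312212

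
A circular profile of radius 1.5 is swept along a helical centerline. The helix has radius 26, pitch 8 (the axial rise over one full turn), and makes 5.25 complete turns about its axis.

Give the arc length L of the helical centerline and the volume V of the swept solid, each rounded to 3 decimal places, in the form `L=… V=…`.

L=858.683 V=6069.669

2πR = 2π·26 = 163.362818
per-turn = √(163.362818² + 8²) = √(26687.4103 + 64) = √26751.4103 = 163.558584
L = 5.25 × 163.558584 = 858.682564
V = π·1.5² × L = 7.068583 × 858.682564 = 6069.669381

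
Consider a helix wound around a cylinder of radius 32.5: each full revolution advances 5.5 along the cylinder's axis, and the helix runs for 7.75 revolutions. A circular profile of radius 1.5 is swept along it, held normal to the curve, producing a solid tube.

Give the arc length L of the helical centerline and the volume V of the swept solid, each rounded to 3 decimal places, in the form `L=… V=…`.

2πR = 2π·32.5 = 204.203522
per-turn = √(204.203522² + 5.5²) = √(41699.0786 + 30.25) = √41729.3286 = 204.277577
L = 7.75 × 204.277577 = 1583.151224
V = π·1.5² × L = 7.068583 × 1583.151224 = 11190.636575

L=1583.151 V=11190.637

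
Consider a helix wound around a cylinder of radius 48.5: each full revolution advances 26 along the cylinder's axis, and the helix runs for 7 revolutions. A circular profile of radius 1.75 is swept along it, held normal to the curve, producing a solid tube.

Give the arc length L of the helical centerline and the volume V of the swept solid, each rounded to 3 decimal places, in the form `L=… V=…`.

2πR = 2π·48.5 = 304.734487
per-turn = √(304.734487² + 26²) = √(92863.1078 + 676) = √93539.1078 = 305.841638
L = 7 × 305.841638 = 2140.891469
V = π·1.75² × L = 9.621128 × 2140.891469 = 20597.789792

L=2140.891 V=20597.790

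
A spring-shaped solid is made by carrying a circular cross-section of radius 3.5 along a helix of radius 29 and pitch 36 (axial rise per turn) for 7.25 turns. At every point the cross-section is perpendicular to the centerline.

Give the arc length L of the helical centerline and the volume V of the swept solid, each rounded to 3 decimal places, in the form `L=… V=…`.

2πR = 2π·29 = 182.212374
per-turn = √(182.212374² + 36²) = √(33201.3492 + 1296) = √34497.3492 = 185.734620
L = 7.25 × 185.734620 = 1346.575998
V = π·3.5² × L = 38.484510 × 1346.575998 = 51822.317458

L=1346.576 V=51822.317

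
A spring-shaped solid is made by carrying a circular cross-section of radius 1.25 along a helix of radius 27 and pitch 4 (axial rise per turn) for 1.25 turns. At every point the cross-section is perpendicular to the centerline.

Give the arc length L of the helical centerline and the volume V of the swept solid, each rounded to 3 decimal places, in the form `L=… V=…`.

2πR = 2π·27 = 169.646003
per-turn = √(169.646003² + 4²) = √(28779.7664 + 16) = √28795.7664 = 169.693154
L = 1.25 × 169.693154 = 212.116442
V = π·1.25² × L = 4.908739 × 212.116442 = 1041.224151

L=212.116 V=1041.224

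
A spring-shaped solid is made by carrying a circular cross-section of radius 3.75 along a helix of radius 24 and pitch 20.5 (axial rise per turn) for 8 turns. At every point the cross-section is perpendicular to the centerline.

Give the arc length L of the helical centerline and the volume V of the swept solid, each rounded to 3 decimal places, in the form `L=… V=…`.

L=1217.468 V=53786.090

2πR = 2π·24 = 150.796447
per-turn = √(150.796447² + 20.5²) = √(22739.5685 + 420.25) = √23159.8185 = 152.183503
L = 8 × 152.183503 = 1217.468023
V = π·3.75² × L = 44.178647 × 1217.468023 = 53786.089637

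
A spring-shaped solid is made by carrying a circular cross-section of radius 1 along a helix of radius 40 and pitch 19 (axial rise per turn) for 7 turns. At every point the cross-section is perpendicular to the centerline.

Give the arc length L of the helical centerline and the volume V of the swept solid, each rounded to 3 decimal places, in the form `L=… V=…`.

L=1764.312 V=5542.750

2πR = 2π·40 = 251.327412
per-turn = √(251.327412² + 19²) = √(63165.4682 + 361) = √63526.4682 = 252.044576
L = 7 × 252.044576 = 1764.312030
V = π·1² × L = 3.141593 × 1764.312030 = 5542.749713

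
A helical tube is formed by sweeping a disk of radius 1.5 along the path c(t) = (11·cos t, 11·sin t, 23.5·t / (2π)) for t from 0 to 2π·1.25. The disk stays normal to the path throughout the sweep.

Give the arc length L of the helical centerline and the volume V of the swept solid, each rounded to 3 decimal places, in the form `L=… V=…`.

2πR = 2π·11 = 69.115038
per-turn = √(69.115038² + 23.5²) = √(4776.8885 + 552.25) = √5329.1385 = 73.000949
L = 1.25 × 73.000949 = 91.251186
V = π·1.5² × L = 7.068583 × 91.251186 = 645.016625

L=91.251 V=645.017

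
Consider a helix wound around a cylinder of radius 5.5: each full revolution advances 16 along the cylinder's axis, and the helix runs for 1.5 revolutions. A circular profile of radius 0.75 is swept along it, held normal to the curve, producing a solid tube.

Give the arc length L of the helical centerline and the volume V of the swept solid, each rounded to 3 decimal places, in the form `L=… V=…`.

L=57.123 V=100.944

2πR = 2π·5.5 = 34.557519
per-turn = √(34.557519² + 16²) = √(1194.2221 + 256) = √1450.2221 = 38.081782
L = 1.5 × 38.081782 = 57.122673
V = π·0.75² × L = 1.767146 × 57.122673 = 100.944096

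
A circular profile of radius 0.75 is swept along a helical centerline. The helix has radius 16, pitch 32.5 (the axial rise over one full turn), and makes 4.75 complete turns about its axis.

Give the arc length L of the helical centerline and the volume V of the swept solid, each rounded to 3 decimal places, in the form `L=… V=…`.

2πR = 2π·16 = 100.530965
per-turn = √(100.530965² + 32.5²) = √(10106.4749 + 1056.25) = √11162.7249 = 105.653797
L = 4.75 × 105.653797 = 501.855538
V = π·0.75² × L = 1.767146 × 501.855538 = 886.851940

L=501.856 V=886.852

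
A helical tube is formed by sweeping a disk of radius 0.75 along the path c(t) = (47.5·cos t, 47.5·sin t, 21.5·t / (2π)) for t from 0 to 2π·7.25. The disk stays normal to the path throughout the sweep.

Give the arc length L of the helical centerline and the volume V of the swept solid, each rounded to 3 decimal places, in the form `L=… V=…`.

L=2169.379 V=3833.609

2πR = 2π·47.5 = 298.451302
per-turn = √(298.451302² + 21.5²) = √(89073.1797 + 462.25) = √89535.4297 = 299.224714
L = 7.25 × 299.224714 = 2169.379180
V = π·0.75² × L = 1.767146 × 2169.379180 = 3833.609452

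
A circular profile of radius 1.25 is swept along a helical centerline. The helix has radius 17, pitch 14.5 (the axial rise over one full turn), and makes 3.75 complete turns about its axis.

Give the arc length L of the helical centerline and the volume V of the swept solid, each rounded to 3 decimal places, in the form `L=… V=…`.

2πR = 2π·17 = 106.814150
per-turn = √(106.814150² + 14.5²) = √(11409.2627 + 210.25) = √11619.5127 = 107.793843
L = 3.75 × 107.793843 = 404.226913
V = π·1.25² × L = 4.908739 × 404.226913 = 1984.244219

L=404.227 V=1984.244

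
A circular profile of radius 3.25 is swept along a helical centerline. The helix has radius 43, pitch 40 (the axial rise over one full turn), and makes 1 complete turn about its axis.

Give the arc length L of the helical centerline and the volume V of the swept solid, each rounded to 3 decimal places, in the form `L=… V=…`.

2πR = 2π·43 = 270.176968
per-turn = √(270.176968² + 40²) = √(72995.5942 + 1600) = √74595.5942 = 273.121940
L = 1 × 273.121940 = 273.121940
V = π·3.25² × L = 33.183072 × 273.121940 = 9063.025113

L=273.122 V=9063.025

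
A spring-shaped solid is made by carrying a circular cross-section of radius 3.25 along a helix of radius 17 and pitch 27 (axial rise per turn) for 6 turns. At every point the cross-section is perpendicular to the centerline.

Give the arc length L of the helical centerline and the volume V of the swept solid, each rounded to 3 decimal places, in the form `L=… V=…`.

2πR = 2π·17 = 106.814150
per-turn = √(106.814150² + 27²) = √(11409.2627 + 729) = √12138.2627 = 110.173784
L = 6 × 110.173784 = 661.042704
V = π·3.25² × L = 33.183072 × 661.042704 = 21935.427915

L=661.043 V=21935.428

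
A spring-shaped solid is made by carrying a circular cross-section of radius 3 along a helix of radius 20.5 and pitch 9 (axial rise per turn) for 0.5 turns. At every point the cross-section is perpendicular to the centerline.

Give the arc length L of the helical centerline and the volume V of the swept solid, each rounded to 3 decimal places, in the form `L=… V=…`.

2πR = 2π·20.5 = 128.805299
per-turn = √(128.805299² + 9²) = √(16590.8050 + 81) = √16671.8050 = 129.119344
L = 0.5 × 129.119344 = 64.559672
V = π·3² × L = 28.274334 × 64.559672 = 1825.381722

L=64.560 V=1825.382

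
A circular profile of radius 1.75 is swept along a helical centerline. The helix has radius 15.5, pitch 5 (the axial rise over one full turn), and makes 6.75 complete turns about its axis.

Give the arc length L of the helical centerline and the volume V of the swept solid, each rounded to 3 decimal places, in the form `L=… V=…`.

2πR = 2π·15.5 = 97.389372
per-turn = √(97.389372² + 5²) = √(9484.6898 + 25) = √9509.6898 = 97.517639
L = 6.75 × 97.517639 = 658.244060
V = π·1.75² × L = 9.621128 × 658.244060 = 6333.050031

L=658.244 V=6333.050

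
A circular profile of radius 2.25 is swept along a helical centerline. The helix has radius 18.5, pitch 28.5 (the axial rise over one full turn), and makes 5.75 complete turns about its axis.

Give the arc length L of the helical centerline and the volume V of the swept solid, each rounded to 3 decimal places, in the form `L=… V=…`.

L=688.170 V=10944.878

2πR = 2π·18.5 = 116.238928
per-turn = √(116.238928² + 28.5²) = √(13511.4884 + 812.25) = √14323.7384 = 119.681822
L = 5.75 × 119.681822 = 688.170474
V = π·2.25² × L = 15.904313 × 688.170474 = 10944.878489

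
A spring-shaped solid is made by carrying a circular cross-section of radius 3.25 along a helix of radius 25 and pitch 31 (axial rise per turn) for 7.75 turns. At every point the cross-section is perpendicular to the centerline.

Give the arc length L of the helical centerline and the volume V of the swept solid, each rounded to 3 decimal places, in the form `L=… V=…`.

L=1240.848 V=41175.137

2πR = 2π·25 = 157.079633
per-turn = √(157.079633² + 31²) = √(24674.0110 + 961) = √25635.0110 = 160.109372
L = 7.75 × 160.109372 = 1240.847633
V = π·3.25² × L = 33.183072 × 1240.847633 = 41175.136848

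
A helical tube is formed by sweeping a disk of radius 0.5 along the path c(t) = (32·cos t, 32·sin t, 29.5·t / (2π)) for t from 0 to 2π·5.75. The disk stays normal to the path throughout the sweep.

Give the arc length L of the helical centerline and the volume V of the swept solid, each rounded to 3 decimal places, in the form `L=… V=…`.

L=1168.484 V=917.725

2πR = 2π·32 = 201.061930
per-turn = √(201.061930² + 29.5²) = √(40425.8996 + 870.25) = √41296.1496 = 203.214541
L = 5.75 × 203.214541 = 1168.483610
V = π·0.5² × L = 0.785398 × 1168.483610 = 917.724881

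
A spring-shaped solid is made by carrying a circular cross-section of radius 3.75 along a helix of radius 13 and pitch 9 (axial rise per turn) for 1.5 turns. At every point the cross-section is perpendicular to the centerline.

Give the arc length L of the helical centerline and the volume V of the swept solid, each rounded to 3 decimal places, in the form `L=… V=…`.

L=123.264 V=5445.620

2πR = 2π·13 = 81.681409
per-turn = √(81.681409² + 9²) = √(6671.8526 + 81) = √6752.8526 = 82.175742
L = 1.5 × 82.175742 = 123.263613
V = π·3.75² × L = 44.178647 × 123.263613 = 5445.619609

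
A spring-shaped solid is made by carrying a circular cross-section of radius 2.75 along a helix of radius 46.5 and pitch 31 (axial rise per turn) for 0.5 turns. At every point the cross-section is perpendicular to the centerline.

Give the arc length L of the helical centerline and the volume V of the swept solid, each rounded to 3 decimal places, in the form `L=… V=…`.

2πR = 2π·46.5 = 292.168117
per-turn = √(292.168117² + 31²) = √(85362.2085 + 961) = √86323.2085 = 293.808115
L = 0.5 × 293.808115 = 146.904058
V = π·2.75² × L = 23.758294 × 146.904058 = 3490.189853

L=146.904 V=3490.190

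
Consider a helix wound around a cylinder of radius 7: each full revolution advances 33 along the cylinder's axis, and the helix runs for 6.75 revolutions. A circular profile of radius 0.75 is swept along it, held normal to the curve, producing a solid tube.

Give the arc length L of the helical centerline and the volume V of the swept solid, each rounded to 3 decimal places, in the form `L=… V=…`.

2πR = 2π·7 = 43.982297
per-turn = √(43.982297² + 33²) = √(1934.4425 + 1089) = √3023.4425 = 54.985839
L = 6.75 × 54.985839 = 371.154412
V = π·0.75² × L = 1.767146 × 371.154412 = 655.883985

L=371.154 V=655.884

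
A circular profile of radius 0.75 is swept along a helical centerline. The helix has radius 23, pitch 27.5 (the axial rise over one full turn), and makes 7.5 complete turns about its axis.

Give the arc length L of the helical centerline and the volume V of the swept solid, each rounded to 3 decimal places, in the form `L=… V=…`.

L=1103.299 V=1949.690

2πR = 2π·23 = 144.513262
per-turn = √(144.513262² + 27.5²) = √(20884.0829 + 756.25) = √21640.3329 = 147.106536
L = 7.5 × 147.106536 = 1103.299019
V = π·0.75² × L = 1.767146 × 1103.299019 = 1949.690303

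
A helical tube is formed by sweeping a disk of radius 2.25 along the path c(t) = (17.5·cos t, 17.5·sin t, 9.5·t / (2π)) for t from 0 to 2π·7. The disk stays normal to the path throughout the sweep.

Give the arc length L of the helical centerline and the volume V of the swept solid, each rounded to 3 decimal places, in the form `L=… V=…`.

2πR = 2π·17.5 = 109.955743
per-turn = √(109.955743² + 9.5²) = √(12090.2654 + 90.25) = √12180.5154 = 110.365372
L = 7 × 110.365372 = 772.557606
V = π·2.25² × L = 15.904313 × 772.557606 = 12286.997824

L=772.558 V=12286.998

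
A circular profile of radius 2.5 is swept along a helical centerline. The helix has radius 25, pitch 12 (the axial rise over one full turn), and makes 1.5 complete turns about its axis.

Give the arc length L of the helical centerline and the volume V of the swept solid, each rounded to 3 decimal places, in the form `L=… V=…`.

2πR = 2π·25 = 157.079633
per-turn = √(157.079633² + 12²) = √(24674.0110 + 144) = √24818.0110 = 157.537332
L = 1.5 × 157.537332 = 236.305998
V = π·2.5² × L = 19.634954 × 236.305998 = 4639.857423

L=236.306 V=4639.857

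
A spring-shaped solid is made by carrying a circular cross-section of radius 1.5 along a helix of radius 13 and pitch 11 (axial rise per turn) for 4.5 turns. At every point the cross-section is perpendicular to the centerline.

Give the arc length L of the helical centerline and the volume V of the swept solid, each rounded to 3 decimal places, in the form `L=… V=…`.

2πR = 2π·13 = 81.681409
per-turn = √(81.681409² + 11²) = √(6671.8526 + 121) = √6792.8526 = 82.418763
L = 4.5 × 82.418763 = 370.884436
V = π·1.5² × L = 7.068583 × 370.884436 = 2621.627592

L=370.884 V=2621.628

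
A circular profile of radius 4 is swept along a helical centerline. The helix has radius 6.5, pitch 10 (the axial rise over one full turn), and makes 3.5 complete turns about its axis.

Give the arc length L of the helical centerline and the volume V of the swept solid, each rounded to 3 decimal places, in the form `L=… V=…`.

2πR = 2π·6.5 = 40.840704
per-turn = √(40.840704² + 10²) = √(1667.9631 + 100) = √1767.9631 = 42.047154
L = 3.5 × 42.047154 = 147.165038
V = π·4² × L = 50.265482 × 147.165038 = 7397.321653

L=147.165 V=7397.322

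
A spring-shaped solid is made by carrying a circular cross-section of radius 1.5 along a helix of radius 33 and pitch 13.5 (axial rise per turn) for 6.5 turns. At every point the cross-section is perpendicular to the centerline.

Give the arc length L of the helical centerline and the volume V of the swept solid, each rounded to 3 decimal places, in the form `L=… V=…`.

2πR = 2π·33 = 207.345115
per-turn = √(207.345115² + 13.5²) = √(42991.9968 + 182.25) = √43174.2468 = 207.784135
L = 6.5 × 207.784135 = 1350.596878
V = π·1.5² × L = 7.068583 × 1350.596878 = 9546.806765

L=1350.597 V=9546.807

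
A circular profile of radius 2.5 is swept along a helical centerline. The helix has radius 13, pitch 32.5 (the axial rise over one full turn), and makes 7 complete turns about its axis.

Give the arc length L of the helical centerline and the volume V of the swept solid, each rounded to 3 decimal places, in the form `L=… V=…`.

L=615.367 V=12082.710

2πR = 2π·13 = 81.681409
per-turn = √(81.681409² + 32.5²) = √(6671.8526 + 1056.25) = √7728.1026 = 87.909627
L = 7 × 87.909627 = 615.367391
V = π·2.5² × L = 19.634954 × 615.367391 = 12082.710472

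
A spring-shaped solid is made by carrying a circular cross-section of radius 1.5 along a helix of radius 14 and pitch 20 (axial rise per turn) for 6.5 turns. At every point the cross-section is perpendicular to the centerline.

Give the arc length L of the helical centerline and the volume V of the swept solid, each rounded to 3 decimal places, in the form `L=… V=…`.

2πR = 2π·14 = 87.964594
per-turn = √(87.964594² + 20²) = √(7737.7699 + 400) = √8137.7699 = 90.209588
L = 6.5 × 90.209588 = 586.362325
V = π·1.5² × L = 7.068583 × 586.362325 = 4144.751038

L=586.362 V=4144.751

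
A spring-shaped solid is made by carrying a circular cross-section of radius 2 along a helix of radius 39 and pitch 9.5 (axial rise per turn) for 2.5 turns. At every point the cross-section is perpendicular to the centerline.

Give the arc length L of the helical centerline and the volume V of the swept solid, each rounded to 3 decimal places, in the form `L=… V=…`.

L=613.071 V=7704.075

2πR = 2π·39 = 245.044227
per-turn = √(245.044227² + 9.5²) = √(60046.6732 + 90.25) = √60136.9232 = 245.228308
L = 2.5 × 245.228308 = 613.070771
V = π·2² × L = 12.566371 × 613.070771 = 7704.074517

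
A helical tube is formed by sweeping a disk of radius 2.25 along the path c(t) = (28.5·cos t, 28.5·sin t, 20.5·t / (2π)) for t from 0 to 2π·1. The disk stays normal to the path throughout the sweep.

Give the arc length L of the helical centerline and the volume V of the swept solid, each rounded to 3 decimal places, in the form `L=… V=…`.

2πR = 2π·28.5 = 179.070781
per-turn = √(179.070781² + 20.5²) = √(32066.3447 + 420.25) = √32486.5947 = 180.240380
L = 1 × 180.240380 = 180.240380
V = π·2.25² × L = 15.904313 × 180.240380 = 2866.599389

L=180.240 V=2866.599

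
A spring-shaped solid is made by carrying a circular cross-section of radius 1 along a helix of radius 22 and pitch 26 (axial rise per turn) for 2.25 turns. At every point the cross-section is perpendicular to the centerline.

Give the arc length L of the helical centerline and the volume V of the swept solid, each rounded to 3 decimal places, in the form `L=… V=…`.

L=316.472 V=994.225

2πR = 2π·22 = 138.230077
per-turn = √(138.230077² + 26²) = √(19107.5541 + 676) = √19783.5541 = 140.654023
L = 2.25 × 140.654023 = 316.471551
V = π·1² × L = 3.141593 × 316.471551 = 994.224700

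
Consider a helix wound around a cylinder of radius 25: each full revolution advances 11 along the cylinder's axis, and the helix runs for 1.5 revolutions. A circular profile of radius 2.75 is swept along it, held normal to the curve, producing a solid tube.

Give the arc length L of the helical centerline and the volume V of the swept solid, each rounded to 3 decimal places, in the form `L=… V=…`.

L=236.196 V=5611.625

2πR = 2π·25 = 157.079633
per-turn = √(157.079633² + 11²) = √(24674.0110 + 121) = √24795.0110 = 157.464317
L = 1.5 × 157.464317 = 236.196475
V = π·2.75² × L = 23.758294 × 236.196475 = 5611.625397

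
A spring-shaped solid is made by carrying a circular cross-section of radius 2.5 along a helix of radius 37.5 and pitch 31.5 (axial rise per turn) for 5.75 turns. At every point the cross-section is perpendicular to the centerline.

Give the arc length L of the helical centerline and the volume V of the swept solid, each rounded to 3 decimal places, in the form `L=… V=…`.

2πR = 2π·37.5 = 235.619449
per-turn = √(235.619449² + 31.5²) = √(55516.5248 + 992.25) = √56508.7748 = 237.715744
L = 5.75 × 237.715744 = 1366.865526
V = π·2.5² × L = 19.634954 × 1366.865526 = 26838.341838

L=1366.866 V=26838.342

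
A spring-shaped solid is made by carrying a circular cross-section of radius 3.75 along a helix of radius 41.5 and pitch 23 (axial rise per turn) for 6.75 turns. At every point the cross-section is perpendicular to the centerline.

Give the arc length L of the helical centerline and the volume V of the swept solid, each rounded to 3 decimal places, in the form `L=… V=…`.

2πR = 2π·41.5 = 260.752190
per-turn = √(260.752190² + 23²) = √(67991.7047 + 529) = √68520.7047 = 261.764598
L = 6.75 × 261.764598 = 1766.911036
V = π·3.75² × L = 44.178647 × 1766.911036 = 78059.738389

L=1766.911 V=78059.738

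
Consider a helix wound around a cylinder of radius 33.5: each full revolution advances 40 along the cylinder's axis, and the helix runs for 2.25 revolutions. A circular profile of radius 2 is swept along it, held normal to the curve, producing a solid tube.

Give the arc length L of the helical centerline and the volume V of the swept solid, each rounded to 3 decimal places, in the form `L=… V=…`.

L=482.071 V=6057.881

2πR = 2π·33.5 = 210.486708
per-turn = √(210.486708² + 40²) = √(44304.6542 + 1600) = √45904.6542 = 214.253714
L = 2.25 × 214.253714 = 482.070858
V = π·2² × L = 12.566371 × 482.070858 = 6057.881058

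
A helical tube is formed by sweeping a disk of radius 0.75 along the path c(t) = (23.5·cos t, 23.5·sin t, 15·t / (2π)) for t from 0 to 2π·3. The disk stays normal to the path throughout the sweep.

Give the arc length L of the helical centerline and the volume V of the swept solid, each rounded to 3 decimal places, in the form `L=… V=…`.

2πR = 2π·23.5 = 147.654855
per-turn = √(147.654855² + 15²) = √(21801.9561 + 225) = √22026.9561 = 148.414811
L = 3 × 148.414811 = 445.244433
V = π·0.75² × L = 1.767146 × 445.244433 = 786.811860

L=445.244 V=786.812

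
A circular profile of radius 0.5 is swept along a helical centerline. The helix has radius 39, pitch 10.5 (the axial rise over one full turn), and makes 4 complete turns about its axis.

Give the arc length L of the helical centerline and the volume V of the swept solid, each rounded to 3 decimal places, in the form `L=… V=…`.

2πR = 2π·39 = 245.044227
per-turn = √(245.044227² + 10.5²) = √(60046.6732 + 110.25) = √60156.9232 = 245.269083
L = 4 × 245.269083 = 981.076333
V = π·0.5² × L = 0.785398 × 981.076333 = 770.535550

L=981.076 V=770.536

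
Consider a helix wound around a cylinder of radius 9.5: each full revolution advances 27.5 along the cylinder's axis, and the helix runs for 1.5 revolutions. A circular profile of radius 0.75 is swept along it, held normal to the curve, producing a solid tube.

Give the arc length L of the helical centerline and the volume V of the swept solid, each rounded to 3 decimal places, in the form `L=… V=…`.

2πR = 2π·9.5 = 59.690260
per-turn = √(59.690260² + 27.5²) = √(3562.9272 + 756.25) = √4319.1772 = 65.720447
L = 1.5 × 65.720447 = 98.580671
V = π·0.75² × L = 1.767146 × 98.580671 = 174.206425

L=98.581 V=174.206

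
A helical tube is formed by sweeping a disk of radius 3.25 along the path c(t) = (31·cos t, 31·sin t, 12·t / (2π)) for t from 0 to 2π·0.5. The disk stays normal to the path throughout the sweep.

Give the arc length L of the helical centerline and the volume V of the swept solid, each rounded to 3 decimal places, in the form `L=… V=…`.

L=97.574 V=3237.806

2πR = 2π·31 = 194.778745
per-turn = √(194.778745² + 12²) = √(37938.7593 + 144) = √38082.7593 = 195.148045
L = 0.5 × 195.148045 = 97.574022
V = π·3.25² × L = 33.183072 × 97.574022 = 3237.805847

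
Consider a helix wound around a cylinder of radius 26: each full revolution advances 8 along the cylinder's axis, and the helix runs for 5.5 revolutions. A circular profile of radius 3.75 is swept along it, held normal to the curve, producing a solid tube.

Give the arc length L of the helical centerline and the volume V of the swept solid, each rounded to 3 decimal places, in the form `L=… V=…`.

2πR = 2π·26 = 163.362818
per-turn = √(163.362818² + 8²) = √(26687.4103 + 64) = √26751.4103 = 163.558584
L = 5.5 × 163.558584 = 899.572210
V = π·3.75² × L = 44.178647 × 899.572210 = 39741.882853

L=899.572 V=39741.883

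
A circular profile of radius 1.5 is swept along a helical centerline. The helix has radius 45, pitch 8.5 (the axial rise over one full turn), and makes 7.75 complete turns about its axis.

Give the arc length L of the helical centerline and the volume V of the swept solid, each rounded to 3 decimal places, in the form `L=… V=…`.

L=2192.251 V=15496.108

2πR = 2π·45 = 282.743339
per-turn = √(282.743339² + 8.5²) = √(79943.7956 + 72.25) = √80016.0456 = 282.871076
L = 7.75 × 282.871076 = 2192.250839
V = π·1.5² × L = 7.068583 × 2192.250839 = 15496.108045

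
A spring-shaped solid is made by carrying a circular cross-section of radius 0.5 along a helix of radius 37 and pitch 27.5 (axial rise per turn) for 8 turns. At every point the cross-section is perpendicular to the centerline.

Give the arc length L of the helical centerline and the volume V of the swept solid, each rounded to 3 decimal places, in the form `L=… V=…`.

2πR = 2π·37 = 232.477856
per-turn = √(232.477856² + 27.5²) = √(54045.9537 + 756.25) = √54802.2037 = 234.098705
L = 8 × 234.098705 = 1872.789640
V = π·0.5² × L = 0.785398 × 1872.789640 = 1470.885544

L=1872.790 V=1470.886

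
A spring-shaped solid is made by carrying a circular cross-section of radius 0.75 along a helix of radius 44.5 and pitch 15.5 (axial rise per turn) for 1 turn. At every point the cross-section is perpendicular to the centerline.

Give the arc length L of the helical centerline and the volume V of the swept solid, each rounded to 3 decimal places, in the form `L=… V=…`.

2πR = 2π·44.5 = 279.601746
per-turn = √(279.601746² + 15.5²) = √(78177.1365 + 240.25) = √78417.3865 = 280.031046
L = 1 × 280.031046 = 280.031046
V = π·0.75² × L = 1.767146 × 280.031046 = 494.855705

L=280.031 V=494.856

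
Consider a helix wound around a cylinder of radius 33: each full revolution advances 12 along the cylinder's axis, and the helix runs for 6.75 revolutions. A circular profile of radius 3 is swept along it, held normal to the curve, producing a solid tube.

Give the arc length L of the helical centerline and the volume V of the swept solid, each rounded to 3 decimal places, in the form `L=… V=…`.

L=1401.921 V=39638.396

2πR = 2π·33 = 207.345115
per-turn = √(207.345115² + 12²) = √(42991.9968 + 144) = √43135.9968 = 207.692072
L = 6.75 × 207.692072 = 1401.921486
V = π·3² × L = 28.274334 × 1401.921486 = 39638.396172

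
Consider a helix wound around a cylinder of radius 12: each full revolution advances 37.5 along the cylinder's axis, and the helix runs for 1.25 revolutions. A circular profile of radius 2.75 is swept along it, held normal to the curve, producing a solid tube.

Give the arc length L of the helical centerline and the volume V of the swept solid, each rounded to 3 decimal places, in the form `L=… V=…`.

L=105.261 V=2500.825

2πR = 2π·12 = 75.398224
per-turn = √(75.398224² + 37.5²) = √(5684.8921 + 1406.25) = √7091.1421 = 84.208920
L = 1.25 × 84.208920 = 105.261149
V = π·2.75² × L = 23.758294 × 105.261149 = 2500.825382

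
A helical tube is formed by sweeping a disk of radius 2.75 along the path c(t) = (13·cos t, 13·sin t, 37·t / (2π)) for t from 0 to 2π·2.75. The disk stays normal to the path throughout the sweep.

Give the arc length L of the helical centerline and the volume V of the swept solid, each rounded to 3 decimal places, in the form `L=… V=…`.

2πR = 2π·13 = 81.681409
per-turn = √(81.681409² + 37²) = √(6671.8526 + 1369) = √8040.8526 = 89.670801
L = 2.75 × 89.670801 = 246.594703
V = π·2.75² × L = 23.758294 × 246.594703 = 5858.669564

L=246.595 V=5858.670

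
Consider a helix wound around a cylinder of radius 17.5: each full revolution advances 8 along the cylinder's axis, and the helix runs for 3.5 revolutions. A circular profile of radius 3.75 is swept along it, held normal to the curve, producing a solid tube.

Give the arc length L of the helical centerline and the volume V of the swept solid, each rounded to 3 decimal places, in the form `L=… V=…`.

L=385.862 V=17046.876

2πR = 2π·17.5 = 109.955743
per-turn = √(109.955743² + 8²) = √(12090.2654 + 64) = √12154.2654 = 110.246385
L = 3.5 × 110.246385 = 385.862347
V = π·3.75² × L = 44.178647 × 385.862347 = 17046.876312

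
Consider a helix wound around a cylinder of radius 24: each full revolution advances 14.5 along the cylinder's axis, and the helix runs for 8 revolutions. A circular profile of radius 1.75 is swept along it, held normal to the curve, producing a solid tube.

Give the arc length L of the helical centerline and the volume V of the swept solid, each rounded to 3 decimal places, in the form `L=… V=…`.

2πR = 2π·24 = 150.796447
per-turn = √(150.796447² + 14.5²) = √(22739.5685 + 210.25) = √22949.8185 = 151.491975
L = 8 × 151.491975 = 1211.935801
V = π·1.75² × L = 9.621128 × 1211.935801 = 11660.188868

L=1211.936 V=11660.189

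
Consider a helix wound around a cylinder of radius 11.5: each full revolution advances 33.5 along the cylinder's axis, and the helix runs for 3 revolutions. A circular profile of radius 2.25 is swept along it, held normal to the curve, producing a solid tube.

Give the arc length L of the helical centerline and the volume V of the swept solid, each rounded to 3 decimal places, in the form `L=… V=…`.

2πR = 2π·11.5 = 72.256631
per-turn = √(72.256631² + 33.5²) = √(5221.0207 + 1122.25) = √6343.2707 = 79.644653
L = 3 × 79.644653 = 238.933959
V = π·2.25² × L = 15.904313 × 238.933959 = 3800.080418

L=238.934 V=3800.080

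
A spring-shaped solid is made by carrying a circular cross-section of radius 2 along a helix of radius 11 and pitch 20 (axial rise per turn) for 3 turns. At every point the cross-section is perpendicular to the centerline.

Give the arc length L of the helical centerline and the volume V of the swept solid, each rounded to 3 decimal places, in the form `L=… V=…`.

2πR = 2π·11 = 69.115038
per-turn = √(69.115038² + 20²) = √(4776.8885 + 400) = √5176.8885 = 71.950598
L = 3 × 71.950598 = 215.851794
V = π·2² × L = 12.566371 × 215.851794 = 2712.473635

L=215.852 V=2712.474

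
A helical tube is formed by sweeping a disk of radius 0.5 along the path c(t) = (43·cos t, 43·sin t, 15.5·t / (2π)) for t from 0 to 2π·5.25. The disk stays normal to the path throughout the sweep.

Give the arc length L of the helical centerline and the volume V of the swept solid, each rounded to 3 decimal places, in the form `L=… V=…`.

L=1420.761 V=1115.863

2πR = 2π·43 = 270.176968
per-turn = √(270.176968² + 15.5²) = √(72995.5942 + 240.25) = √73235.8442 = 270.621219
L = 5.25 × 270.621219 = 1420.761400
V = π·0.5² × L = 0.785398 × 1420.761400 = 1115.863394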